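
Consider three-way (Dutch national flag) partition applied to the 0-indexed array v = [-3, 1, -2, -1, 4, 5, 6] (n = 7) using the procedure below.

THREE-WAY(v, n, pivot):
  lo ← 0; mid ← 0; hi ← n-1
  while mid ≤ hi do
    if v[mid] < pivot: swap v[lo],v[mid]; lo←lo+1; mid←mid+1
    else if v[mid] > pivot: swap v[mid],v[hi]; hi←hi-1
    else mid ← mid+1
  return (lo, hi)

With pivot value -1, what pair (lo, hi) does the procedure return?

lo=0 mid=0 hi=6
-3<-1: swap(0,0), lo=1 mid=1 ⇒ [-3, 1, -2, -1, 4, 5, 6]
1>-1: swap(1,6), hi=5 ⇒ [-3, 6, -2, -1, 4, 5, 1]
6>-1: swap(1,5), hi=4 ⇒ [-3, 5, -2, -1, 4, 6, 1]
5>-1: swap(1,4), hi=3 ⇒ [-3, 4, -2, -1, 5, 6, 1]
4>-1: swap(1,3), hi=2 ⇒ [-3, -1, -2, 4, 5, 6, 1]
-1=-1: mid=2
-2<-1: swap(1,2), lo=2 mid=3 ⇒ [-3, -2, -1, 4, 5, 6, 1]
done. lo=2 hi=2; v=[-3, -2, -1, 4, 5, 6, 1]

(2, 2)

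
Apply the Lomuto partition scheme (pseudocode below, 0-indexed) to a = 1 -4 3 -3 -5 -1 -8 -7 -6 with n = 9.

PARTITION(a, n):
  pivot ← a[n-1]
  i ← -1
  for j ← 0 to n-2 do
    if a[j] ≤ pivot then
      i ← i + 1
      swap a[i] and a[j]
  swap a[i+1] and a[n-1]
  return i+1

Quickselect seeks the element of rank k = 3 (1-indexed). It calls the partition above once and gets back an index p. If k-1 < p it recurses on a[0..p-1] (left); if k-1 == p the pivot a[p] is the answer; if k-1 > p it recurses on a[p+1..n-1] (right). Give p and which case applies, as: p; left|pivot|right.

2; pivot

pivot = a[8] = -6; i = -1
j=0: a[0]=1 > -6 → no swap
j=1: a[1]=-4 > -6 → no swap
j=2: a[2]=3 > -6 → no swap
j=3: a[3]=-3 > -6 → no swap
j=4: a[4]=-5 > -6 → no swap
j=5: a[5]=-1 > -6 → no swap
j=6: a[6]=-8 ≤ -6 → i=0, swap a[0],a[6] → -8 -4 3 -3 -5 -1 1 -7 -6
j=7: a[7]=-7 ≤ -6 → i=1, swap a[1],a[7] → -8 -7 3 -3 -5 -1 1 -4 -6
final swap a[2],a[8] → -8 -7 -6 -3 -5 -1 1 -4 3; return 2
p = 2; k-1 = 2 == 2 ⇒ pivot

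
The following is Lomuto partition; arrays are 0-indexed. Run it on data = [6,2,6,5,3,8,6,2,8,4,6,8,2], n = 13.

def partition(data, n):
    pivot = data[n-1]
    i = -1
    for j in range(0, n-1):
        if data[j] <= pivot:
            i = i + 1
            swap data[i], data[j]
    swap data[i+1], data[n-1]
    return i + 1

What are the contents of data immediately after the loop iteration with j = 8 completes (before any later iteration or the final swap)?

pivot = data[12] = 2; i = -1
j=0: data[0]=6 > 2 → no swap
j=1: data[1]=2 ≤ 2 → i=0, swap data[0],data[1] → [2,6,6,5,3,8,6,2,8,4,6,8,2]
j=2: data[2]=6 > 2 → no swap
j=3: data[3]=5 > 2 → no swap
j=4: data[4]=3 > 2 → no swap
j=5: data[5]=8 > 2 → no swap
j=6: data[6]=6 > 2 → no swap
j=7: data[7]=2 ≤ 2 → i=1, swap data[1],data[7] → [2,2,6,5,3,8,6,6,8,4,6,8,2]
j=8: data[8]=8 > 2 → no swap
(after j=8) data = [2,2,6,5,3,8,6,6,8,4,6,8,2]

[2,2,6,5,3,8,6,6,8,4,6,8,2]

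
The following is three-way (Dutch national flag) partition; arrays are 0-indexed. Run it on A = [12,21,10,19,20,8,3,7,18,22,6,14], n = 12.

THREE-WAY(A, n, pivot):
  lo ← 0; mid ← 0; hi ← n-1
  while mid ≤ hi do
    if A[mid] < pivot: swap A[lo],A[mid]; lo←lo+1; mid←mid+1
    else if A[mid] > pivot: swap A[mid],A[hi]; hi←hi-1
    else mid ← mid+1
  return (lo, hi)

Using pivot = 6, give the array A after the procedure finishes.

lo=0 mid=0 hi=11
12>6: swap(0,11), hi=10 ⇒ [14,21,10,19,20,8,3,7,18,22,6,12]
14>6: swap(0,10), hi=9 ⇒ [6,21,10,19,20,8,3,7,18,22,14,12]
6=6: mid=1
21>6: swap(1,9), hi=8 ⇒ [6,22,10,19,20,8,3,7,18,21,14,12]
22>6: swap(1,8), hi=7 ⇒ [6,18,10,19,20,8,3,7,22,21,14,12]
18>6: swap(1,7), hi=6 ⇒ [6,7,10,19,20,8,3,18,22,21,14,12]
7>6: swap(1,6), hi=5 ⇒ [6,3,10,19,20,8,7,18,22,21,14,12]
3<6: swap(0,1), lo=1 mid=2 ⇒ [3,6,10,19,20,8,7,18,22,21,14,12]
10>6: swap(2,5), hi=4 ⇒ [3,6,8,19,20,10,7,18,22,21,14,12]
8>6: swap(2,4), hi=3 ⇒ [3,6,20,19,8,10,7,18,22,21,14,12]
20>6: swap(2,3), hi=2 ⇒ [3,6,19,20,8,10,7,18,22,21,14,12]
19>6: swap(2,2), hi=1 ⇒ [3,6,19,20,8,10,7,18,22,21,14,12]
done. lo=1 hi=1; A=[3,6,19,20,8,10,7,18,22,21,14,12]

[3,6,19,20,8,10,7,18,22,21,14,12]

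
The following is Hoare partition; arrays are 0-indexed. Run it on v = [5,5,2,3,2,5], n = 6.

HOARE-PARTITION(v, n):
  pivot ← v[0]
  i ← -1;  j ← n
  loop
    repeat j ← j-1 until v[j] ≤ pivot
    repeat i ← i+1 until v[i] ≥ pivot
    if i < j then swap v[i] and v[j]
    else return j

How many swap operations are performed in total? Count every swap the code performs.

2

pivot = v[0] = 5; i = -1, j = 6
j→5 (v[5]=5≤5), i→0 (v[0]=5≥5); i<j, swap → [5,5,2,3,2,5]
j→4 (v[4]=2≤5), i→1 (v[1]=5≥5); i<j, swap → [5,2,2,3,5,5]
j→3, i→4; i≥j, return j=3. v = [5,2,2,3,5,5]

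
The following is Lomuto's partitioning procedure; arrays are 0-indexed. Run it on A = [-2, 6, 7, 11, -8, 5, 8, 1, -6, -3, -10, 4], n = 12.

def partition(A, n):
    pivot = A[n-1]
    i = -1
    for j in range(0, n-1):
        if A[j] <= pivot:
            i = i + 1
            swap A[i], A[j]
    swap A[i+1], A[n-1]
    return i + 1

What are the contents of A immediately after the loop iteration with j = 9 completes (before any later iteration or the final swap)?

[-2, -8, 1, -6, -3, 5, 8, 7, 11, 6, -10, 4]

pivot = A[11] = 4; i = -1
j=0: A[0]=-2 ≤ 4 → i=0, swap A[0],A[0] (no change) → [-2, 6, 7, 11, -8, 5, 8, 1, -6, -3, -10, 4]
j=1: A[1]=6 > 4 → no swap
j=2: A[2]=7 > 4 → no swap
j=3: A[3]=11 > 4 → no swap
j=4: A[4]=-8 ≤ 4 → i=1, swap A[1],A[4] → [-2, -8, 7, 11, 6, 5, 8, 1, -6, -3, -10, 4]
j=5: A[5]=5 > 4 → no swap
j=6: A[6]=8 > 4 → no swap
j=7: A[7]=1 ≤ 4 → i=2, swap A[2],A[7] → [-2, -8, 1, 11, 6, 5, 8, 7, -6, -3, -10, 4]
j=8: A[8]=-6 ≤ 4 → i=3, swap A[3],A[8] → [-2, -8, 1, -6, 6, 5, 8, 7, 11, -3, -10, 4]
j=9: A[9]=-3 ≤ 4 → i=4, swap A[4],A[9] → [-2, -8, 1, -6, -3, 5, 8, 7, 11, 6, -10, 4]
(after j=9) A = [-2, -8, 1, -6, -3, 5, 8, 7, 11, 6, -10, 4]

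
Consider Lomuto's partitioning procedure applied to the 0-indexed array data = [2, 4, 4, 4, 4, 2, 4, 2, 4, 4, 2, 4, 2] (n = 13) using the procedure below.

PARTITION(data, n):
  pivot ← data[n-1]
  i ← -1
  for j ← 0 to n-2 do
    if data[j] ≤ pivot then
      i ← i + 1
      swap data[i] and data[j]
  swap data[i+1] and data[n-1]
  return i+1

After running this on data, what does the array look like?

[2, 2, 2, 2, 2, 4, 4, 4, 4, 4, 4, 4, 4]

pivot=2, i=-1
j=0: 2≤2, i=0, swap(0,0) ⇒ [2, 4, 4, 4, 4, 2, 4, 2, 4, 4, 2, 4, 2]
j=1: 4>2, skip
j=2: 4>2, skip
j=3: 4>2, skip
j=4: 4>2, skip
j=5: 2≤2, i=1, swap(1,5) ⇒ [2, 2, 4, 4, 4, 4, 4, 2, 4, 4, 2, 4, 2]
j=6: 4>2, skip
j=7: 2≤2, i=2, swap(2,7) ⇒ [2, 2, 2, 4, 4, 4, 4, 4, 4, 4, 2, 4, 2]
j=8: 4>2, skip
j=9: 4>2, skip
j=10: 2≤2, i=3, swap(3,10) ⇒ [2, 2, 2, 2, 4, 4, 4, 4, 4, 4, 4, 4, 2]
j=11: 4>2, skip
swap(4,12) ⇒ [2, 2, 2, 2, 2, 4, 4, 4, 4, 4, 4, 4, 4]; return 4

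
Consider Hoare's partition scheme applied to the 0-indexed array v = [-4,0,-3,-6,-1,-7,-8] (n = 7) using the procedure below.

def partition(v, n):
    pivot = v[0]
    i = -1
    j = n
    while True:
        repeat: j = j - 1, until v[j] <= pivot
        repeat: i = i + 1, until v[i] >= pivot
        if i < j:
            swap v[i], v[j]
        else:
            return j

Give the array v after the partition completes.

pivot = v[0] = -4; i = -1, j = 7
j→6 (v[6]=-8≤-4), i→0 (v[0]=-4≥-4); i<j, swap → [-8,0,-3,-6,-1,-7,-4]
j→5 (v[5]=-7≤-4), i→1 (v[1]=0≥-4); i<j, swap → [-8,-7,-3,-6,-1,0,-4]
j→3 (v[3]=-6≤-4), i→2 (v[2]=-3≥-4); i<j, swap → [-8,-7,-6,-3,-1,0,-4]
j→2, i→3; i≥j, return j=2. v = [-8,-7,-6,-3,-1,0,-4]

[-8,-7,-6,-3,-1,0,-4]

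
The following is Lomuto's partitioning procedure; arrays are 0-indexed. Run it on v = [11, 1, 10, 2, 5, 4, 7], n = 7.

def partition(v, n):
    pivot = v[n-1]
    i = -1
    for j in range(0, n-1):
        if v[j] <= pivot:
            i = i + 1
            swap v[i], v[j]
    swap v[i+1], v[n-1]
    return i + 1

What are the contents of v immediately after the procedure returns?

[1, 2, 5, 4, 7, 11, 10]

pivot = v[6] = 7; i = -1
j=0: v[0]=11 > 7 → no swap
j=1: v[1]=1 ≤ 7 → i=0, swap v[0],v[1] → [1, 11, 10, 2, 5, 4, 7]
j=2: v[2]=10 > 7 → no swap
j=3: v[3]=2 ≤ 7 → i=1, swap v[1],v[3] → [1, 2, 10, 11, 5, 4, 7]
j=4: v[4]=5 ≤ 7 → i=2, swap v[2],v[4] → [1, 2, 5, 11, 10, 4, 7]
j=5: v[5]=4 ≤ 7 → i=3, swap v[3],v[5] → [1, 2, 5, 4, 10, 11, 7]
final swap v[4],v[6] → [1, 2, 5, 4, 7, 11, 10]; return 4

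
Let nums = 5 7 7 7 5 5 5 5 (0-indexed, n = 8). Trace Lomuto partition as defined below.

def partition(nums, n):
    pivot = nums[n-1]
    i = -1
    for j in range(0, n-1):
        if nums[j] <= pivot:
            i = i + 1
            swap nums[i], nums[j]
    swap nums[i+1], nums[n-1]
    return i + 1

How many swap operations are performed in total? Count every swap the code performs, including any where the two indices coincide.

pivot=5, i=-1
j=0: 5≤5, i=0, swap(0,0) ⇒ 5 7 7 7 5 5 5 5
j=1: 7>5, skip
j=2: 7>5, skip
j=3: 7>5, skip
j=4: 5≤5, i=1, swap(1,4) ⇒ 5 5 7 7 7 5 5 5
j=5: 5≤5, i=2, swap(2,5) ⇒ 5 5 5 7 7 7 5 5
j=6: 5≤5, i=3, swap(3,6) ⇒ 5 5 5 5 7 7 7 5
swap(4,7) ⇒ 5 5 5 5 5 7 7 7; return 4

5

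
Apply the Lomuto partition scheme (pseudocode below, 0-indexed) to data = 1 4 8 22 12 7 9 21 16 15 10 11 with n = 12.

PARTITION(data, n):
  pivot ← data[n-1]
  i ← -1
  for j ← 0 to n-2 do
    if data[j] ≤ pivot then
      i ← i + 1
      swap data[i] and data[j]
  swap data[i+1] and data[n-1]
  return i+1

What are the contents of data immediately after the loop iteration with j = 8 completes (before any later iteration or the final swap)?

pivot=11, i=-1
j=0: 1≤11, i=0, swap(0,0) ⇒ 1 4 8 22 12 7 9 21 16 15 10 11
j=1: 4≤11, i=1, swap(1,1) ⇒ 1 4 8 22 12 7 9 21 16 15 10 11
j=2: 8≤11, i=2, swap(2,2) ⇒ 1 4 8 22 12 7 9 21 16 15 10 11
j=3: 22>11, skip
j=4: 12>11, skip
j=5: 7≤11, i=3, swap(3,5) ⇒ 1 4 8 7 12 22 9 21 16 15 10 11
j=6: 9≤11, i=4, swap(4,6) ⇒ 1 4 8 7 9 22 12 21 16 15 10 11
j=7: 21>11, skip
j=8: 16>11, skip
(after j=8) data = 1 4 8 7 9 22 12 21 16 15 10 11

1 4 8 7 9 22 12 21 16 15 10 11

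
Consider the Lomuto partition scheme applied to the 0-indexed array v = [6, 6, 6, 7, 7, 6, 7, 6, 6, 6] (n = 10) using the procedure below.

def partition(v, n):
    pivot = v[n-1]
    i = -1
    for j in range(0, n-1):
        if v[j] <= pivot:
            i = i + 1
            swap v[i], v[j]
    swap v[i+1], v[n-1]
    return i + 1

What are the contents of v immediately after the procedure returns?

[6, 6, 6, 6, 6, 6, 6, 7, 7, 7]

pivot = v[9] = 6; i = -1
j=0: v[0]=6 ≤ 6 → i=0, swap v[0],v[0] (no change) → [6, 6, 6, 7, 7, 6, 7, 6, 6, 6]
j=1: v[1]=6 ≤ 6 → i=1, swap v[1],v[1] (no change) → [6, 6, 6, 7, 7, 6, 7, 6, 6, 6]
j=2: v[2]=6 ≤ 6 → i=2, swap v[2],v[2] (no change) → [6, 6, 6, 7, 7, 6, 7, 6, 6, 6]
j=3: v[3]=7 > 6 → no swap
j=4: v[4]=7 > 6 → no swap
j=5: v[5]=6 ≤ 6 → i=3, swap v[3],v[5] → [6, 6, 6, 6, 7, 7, 7, 6, 6, 6]
j=6: v[6]=7 > 6 → no swap
j=7: v[7]=6 ≤ 6 → i=4, swap v[4],v[7] → [6, 6, 6, 6, 6, 7, 7, 7, 6, 6]
j=8: v[8]=6 ≤ 6 → i=5, swap v[5],v[8] → [6, 6, 6, 6, 6, 6, 7, 7, 7, 6]
final swap v[6],v[9] → [6, 6, 6, 6, 6, 6, 6, 7, 7, 7]; return 6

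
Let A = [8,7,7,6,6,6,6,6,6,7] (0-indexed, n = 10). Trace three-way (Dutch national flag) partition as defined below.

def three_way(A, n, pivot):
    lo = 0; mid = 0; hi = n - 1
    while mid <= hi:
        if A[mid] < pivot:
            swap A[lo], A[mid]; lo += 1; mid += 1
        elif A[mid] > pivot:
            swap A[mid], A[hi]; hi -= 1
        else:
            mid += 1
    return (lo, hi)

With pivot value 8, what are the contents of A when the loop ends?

[7,7,6,6,6,6,6,6,7,8]

lo=0 mid=0 hi=9
8=8: mid=1
7<8: swap(0,1), lo=1 mid=2 ⇒ [7,8,7,6,6,6,6,6,6,7]
7<8: swap(1,2), lo=2 mid=3 ⇒ [7,7,8,6,6,6,6,6,6,7]
6<8: swap(2,3), lo=3 mid=4 ⇒ [7,7,6,8,6,6,6,6,6,7]
6<8: swap(3,4), lo=4 mid=5 ⇒ [7,7,6,6,8,6,6,6,6,7]
6<8: swap(4,5), lo=5 mid=6 ⇒ [7,7,6,6,6,8,6,6,6,7]
6<8: swap(5,6), lo=6 mid=7 ⇒ [7,7,6,6,6,6,8,6,6,7]
6<8: swap(6,7), lo=7 mid=8 ⇒ [7,7,6,6,6,6,6,8,6,7]
6<8: swap(7,8), lo=8 mid=9 ⇒ [7,7,6,6,6,6,6,6,8,7]
7<8: swap(8,9), lo=9 mid=10 ⇒ [7,7,6,6,6,6,6,6,7,8]
done. lo=9 hi=9; A=[7,7,6,6,6,6,6,6,7,8]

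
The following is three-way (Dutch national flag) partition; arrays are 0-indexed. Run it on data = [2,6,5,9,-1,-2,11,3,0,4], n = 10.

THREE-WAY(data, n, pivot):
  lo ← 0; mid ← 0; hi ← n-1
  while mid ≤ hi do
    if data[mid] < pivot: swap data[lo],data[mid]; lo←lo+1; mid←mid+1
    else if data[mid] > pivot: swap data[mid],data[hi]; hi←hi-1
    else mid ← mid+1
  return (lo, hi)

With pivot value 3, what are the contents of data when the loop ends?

pivot = 3; lo=0, mid=0, hi=9
data[mid]=2<3: swap data[0],data[0]; lo=1,mid=1 → [2,6,5,9,-1,-2,11,3,0,4]
data[mid]=6>3: swap data[1],data[9]; hi=8 → [2,4,5,9,-1,-2,11,3,0,6]
data[mid]=4>3: swap data[1],data[8]; hi=7 → [2,0,5,9,-1,-2,11,3,4,6]
data[mid]=0<3: swap data[1],data[1]; lo=2,mid=2 → [2,0,5,9,-1,-2,11,3,4,6]
data[mid]=5>3: swap data[2],data[7]; hi=6 → [2,0,3,9,-1,-2,11,5,4,6]
data[mid]=3=3: mid=3
data[mid]=9>3: swap data[3],data[6]; hi=5 → [2,0,3,11,-1,-2,9,5,4,6]
data[mid]=11>3: swap data[3],data[5]; hi=4 → [2,0,3,-2,-1,11,9,5,4,6]
data[mid]=-2<3: swap data[2],data[3]; lo=3,mid=4 → [2,0,-2,3,-1,11,9,5,4,6]
data[mid]=-1<3: swap data[3],data[4]; lo=4,mid=5 → [2,0,-2,-1,3,11,9,5,4,6]
end: lo=4, hi=4; data = [2,0,-2,-1,3,11,9,5,4,6]

[2,0,-2,-1,3,11,9,5,4,6]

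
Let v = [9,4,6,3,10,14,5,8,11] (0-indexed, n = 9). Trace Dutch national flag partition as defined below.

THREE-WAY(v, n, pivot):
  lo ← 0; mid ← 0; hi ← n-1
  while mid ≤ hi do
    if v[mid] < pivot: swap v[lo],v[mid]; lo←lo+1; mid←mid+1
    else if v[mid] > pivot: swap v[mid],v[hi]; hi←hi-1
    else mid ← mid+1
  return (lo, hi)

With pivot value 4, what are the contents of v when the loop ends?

pivot = 4; lo=0, mid=0, hi=8
v[mid]=9>4: swap v[0],v[8]; hi=7 → [11,4,6,3,10,14,5,8,9]
v[mid]=11>4: swap v[0],v[7]; hi=6 → [8,4,6,3,10,14,5,11,9]
v[mid]=8>4: swap v[0],v[6]; hi=5 → [5,4,6,3,10,14,8,11,9]
v[mid]=5>4: swap v[0],v[5]; hi=4 → [14,4,6,3,10,5,8,11,9]
v[mid]=14>4: swap v[0],v[4]; hi=3 → [10,4,6,3,14,5,8,11,9]
v[mid]=10>4: swap v[0],v[3]; hi=2 → [3,4,6,10,14,5,8,11,9]
v[mid]=3<4: swap v[0],v[0]; lo=1,mid=1 → [3,4,6,10,14,5,8,11,9]
v[mid]=4=4: mid=2
v[mid]=6>4: swap v[2],v[2]; hi=1 → [3,4,6,10,14,5,8,11,9]
end: lo=1, hi=1; v = [3,4,6,10,14,5,8,11,9]

[3,4,6,10,14,5,8,11,9]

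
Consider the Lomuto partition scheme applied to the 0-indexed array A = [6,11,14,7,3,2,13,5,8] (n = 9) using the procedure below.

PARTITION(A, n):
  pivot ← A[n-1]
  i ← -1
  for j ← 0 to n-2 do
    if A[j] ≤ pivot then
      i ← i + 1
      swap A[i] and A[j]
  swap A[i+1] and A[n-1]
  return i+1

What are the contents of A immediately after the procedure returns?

pivot = A[8] = 8; i = -1
j=0: A[0]=6 ≤ 8 → i=0, swap A[0],A[0] (no change) → [6,11,14,7,3,2,13,5,8]
j=1: A[1]=11 > 8 → no swap
j=2: A[2]=14 > 8 → no swap
j=3: A[3]=7 ≤ 8 → i=1, swap A[1],A[3] → [6,7,14,11,3,2,13,5,8]
j=4: A[4]=3 ≤ 8 → i=2, swap A[2],A[4] → [6,7,3,11,14,2,13,5,8]
j=5: A[5]=2 ≤ 8 → i=3, swap A[3],A[5] → [6,7,3,2,14,11,13,5,8]
j=6: A[6]=13 > 8 → no swap
j=7: A[7]=5 ≤ 8 → i=4, swap A[4],A[7] → [6,7,3,2,5,11,13,14,8]
final swap A[5],A[8] → [6,7,3,2,5,8,13,14,11]; return 5

[6,7,3,2,5,8,13,14,11]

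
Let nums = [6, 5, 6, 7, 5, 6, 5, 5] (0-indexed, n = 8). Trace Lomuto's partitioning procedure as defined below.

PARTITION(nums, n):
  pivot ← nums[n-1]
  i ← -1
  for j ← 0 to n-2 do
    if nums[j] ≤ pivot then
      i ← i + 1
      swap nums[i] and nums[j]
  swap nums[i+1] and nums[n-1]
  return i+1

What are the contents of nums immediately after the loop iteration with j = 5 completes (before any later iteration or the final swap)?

pivot = nums[7] = 5; i = -1
j=0: nums[0]=6 > 5 → no swap
j=1: nums[1]=5 ≤ 5 → i=0, swap nums[0],nums[1] → [5, 6, 6, 7, 5, 6, 5, 5]
j=2: nums[2]=6 > 5 → no swap
j=3: nums[3]=7 > 5 → no swap
j=4: nums[4]=5 ≤ 5 → i=1, swap nums[1],nums[4] → [5, 5, 6, 7, 6, 6, 5, 5]
j=5: nums[5]=6 > 5 → no swap
(after j=5) nums = [5, 5, 6, 7, 6, 6, 5, 5]

[5, 5, 6, 7, 6, 6, 5, 5]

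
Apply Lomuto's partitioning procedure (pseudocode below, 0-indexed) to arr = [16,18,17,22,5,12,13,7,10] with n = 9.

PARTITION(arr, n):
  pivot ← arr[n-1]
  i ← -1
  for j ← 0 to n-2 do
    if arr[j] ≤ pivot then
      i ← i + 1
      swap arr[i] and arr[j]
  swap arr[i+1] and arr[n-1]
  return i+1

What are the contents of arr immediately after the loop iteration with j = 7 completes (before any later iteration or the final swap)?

[5,7,17,22,16,12,13,18,10]

pivot = arr[8] = 10; i = -1
j=0: arr[0]=16 > 10 → no swap
j=1: arr[1]=18 > 10 → no swap
j=2: arr[2]=17 > 10 → no swap
j=3: arr[3]=22 > 10 → no swap
j=4: arr[4]=5 ≤ 10 → i=0, swap arr[0],arr[4] → [5,18,17,22,16,12,13,7,10]
j=5: arr[5]=12 > 10 → no swap
j=6: arr[6]=13 > 10 → no swap
j=7: arr[7]=7 ≤ 10 → i=1, swap arr[1],arr[7] → [5,7,17,22,16,12,13,18,10]
(after j=7) arr = [5,7,17,22,16,12,13,18,10]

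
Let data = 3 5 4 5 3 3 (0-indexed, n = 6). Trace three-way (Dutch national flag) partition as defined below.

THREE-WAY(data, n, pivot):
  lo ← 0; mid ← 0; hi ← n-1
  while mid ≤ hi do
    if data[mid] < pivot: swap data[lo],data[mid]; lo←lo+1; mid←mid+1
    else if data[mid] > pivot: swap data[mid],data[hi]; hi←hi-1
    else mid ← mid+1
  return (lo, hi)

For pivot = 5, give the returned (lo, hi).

(4, 5)

pivot = 5; lo=0, mid=0, hi=5
data[mid]=3<5: swap data[0],data[0]; lo=1,mid=1 → 3 5 4 5 3 3
data[mid]=5=5: mid=2
data[mid]=4<5: swap data[1],data[2]; lo=2,mid=3 → 3 4 5 5 3 3
data[mid]=5=5: mid=4
data[mid]=3<5: swap data[2],data[4]; lo=3,mid=5 → 3 4 3 5 5 3
data[mid]=3<5: swap data[3],data[5]; lo=4,mid=6 → 3 4 3 3 5 5
end: lo=4, hi=5; data = 3 4 3 3 5 5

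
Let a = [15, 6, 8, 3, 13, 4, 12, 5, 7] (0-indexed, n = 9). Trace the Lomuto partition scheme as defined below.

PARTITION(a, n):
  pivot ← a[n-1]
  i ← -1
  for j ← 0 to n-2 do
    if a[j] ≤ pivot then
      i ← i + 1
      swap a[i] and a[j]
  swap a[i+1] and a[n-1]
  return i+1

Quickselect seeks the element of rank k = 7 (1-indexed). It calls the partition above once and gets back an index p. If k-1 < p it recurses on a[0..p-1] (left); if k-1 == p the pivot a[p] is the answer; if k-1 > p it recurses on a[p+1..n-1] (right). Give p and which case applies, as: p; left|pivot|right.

4; right

pivot=7, i=-1
j=0: 15>7, skip
j=1: 6≤7, i=0, swap(0,1) ⇒ [6, 15, 8, 3, 13, 4, 12, 5, 7]
j=2: 8>7, skip
j=3: 3≤7, i=1, swap(1,3) ⇒ [6, 3, 8, 15, 13, 4, 12, 5, 7]
j=4: 13>7, skip
j=5: 4≤7, i=2, swap(2,5) ⇒ [6, 3, 4, 15, 13, 8, 12, 5, 7]
j=6: 12>7, skip
j=7: 5≤7, i=3, swap(3,7) ⇒ [6, 3, 4, 5, 13, 8, 12, 15, 7]
swap(4,8) ⇒ [6, 3, 4, 5, 7, 8, 12, 15, 13]; return 4
p = 4; k-1 = 6 > 4 ⇒ right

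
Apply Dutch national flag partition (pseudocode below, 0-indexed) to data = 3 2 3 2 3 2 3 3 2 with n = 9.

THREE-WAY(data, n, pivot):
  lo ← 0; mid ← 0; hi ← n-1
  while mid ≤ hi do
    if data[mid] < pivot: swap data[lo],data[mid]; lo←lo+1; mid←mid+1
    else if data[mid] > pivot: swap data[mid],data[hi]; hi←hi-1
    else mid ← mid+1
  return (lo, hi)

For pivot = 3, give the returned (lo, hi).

lo=0 mid=0 hi=8
3=3: mid=1
2<3: swap(0,1), lo=1 mid=2 ⇒ 2 3 3 2 3 2 3 3 2
3=3: mid=3
2<3: swap(1,3), lo=2 mid=4 ⇒ 2 2 3 3 3 2 3 3 2
3=3: mid=5
2<3: swap(2,5), lo=3 mid=6 ⇒ 2 2 2 3 3 3 3 3 2
3=3: mid=7
3=3: mid=8
2<3: swap(3,8), lo=4 mid=9 ⇒ 2 2 2 2 3 3 3 3 3
done. lo=4 hi=8; data=2 2 2 2 3 3 3 3 3

(4, 8)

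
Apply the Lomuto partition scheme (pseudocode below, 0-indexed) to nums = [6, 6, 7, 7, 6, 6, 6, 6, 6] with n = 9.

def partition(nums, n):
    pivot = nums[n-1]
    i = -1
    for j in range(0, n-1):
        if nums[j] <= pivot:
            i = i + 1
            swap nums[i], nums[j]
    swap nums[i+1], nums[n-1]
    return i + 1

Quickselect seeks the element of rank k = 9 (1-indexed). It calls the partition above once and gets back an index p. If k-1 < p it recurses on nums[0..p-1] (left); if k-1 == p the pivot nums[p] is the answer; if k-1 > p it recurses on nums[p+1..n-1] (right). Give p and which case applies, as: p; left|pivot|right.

6; right

pivot=6, i=-1
j=0: 6≤6, i=0, swap(0,0) ⇒ [6, 6, 7, 7, 6, 6, 6, 6, 6]
j=1: 6≤6, i=1, swap(1,1) ⇒ [6, 6, 7, 7, 6, 6, 6, 6, 6]
j=2: 7>6, skip
j=3: 7>6, skip
j=4: 6≤6, i=2, swap(2,4) ⇒ [6, 6, 6, 7, 7, 6, 6, 6, 6]
j=5: 6≤6, i=3, swap(3,5) ⇒ [6, 6, 6, 6, 7, 7, 6, 6, 6]
j=6: 6≤6, i=4, swap(4,6) ⇒ [6, 6, 6, 6, 6, 7, 7, 6, 6]
j=7: 6≤6, i=5, swap(5,7) ⇒ [6, 6, 6, 6, 6, 6, 7, 7, 6]
swap(6,8) ⇒ [6, 6, 6, 6, 6, 6, 6, 7, 7]; return 6
p = 6; k-1 = 8 > 6 ⇒ right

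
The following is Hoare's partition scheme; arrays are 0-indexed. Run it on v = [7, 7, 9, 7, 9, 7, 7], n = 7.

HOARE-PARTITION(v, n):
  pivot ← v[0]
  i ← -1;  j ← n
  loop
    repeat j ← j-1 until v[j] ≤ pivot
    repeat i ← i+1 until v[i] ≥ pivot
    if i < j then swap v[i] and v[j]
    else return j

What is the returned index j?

pivot = v[0] = 7; i = -1, j = 7
j→6 (v[6]=7≤7), i→0 (v[0]=7≥7); i<j, swap → [7, 7, 9, 7, 9, 7, 7]
j→5 (v[5]=7≤7), i→1 (v[1]=7≥7); i<j, swap → [7, 7, 9, 7, 9, 7, 7]
j→3 (v[3]=7≤7), i→2 (v[2]=9≥7); i<j, swap → [7, 7, 7, 9, 9, 7, 7]
j→2, i→3; i≥j, return j=2. v = [7, 7, 7, 9, 9, 7, 7]

2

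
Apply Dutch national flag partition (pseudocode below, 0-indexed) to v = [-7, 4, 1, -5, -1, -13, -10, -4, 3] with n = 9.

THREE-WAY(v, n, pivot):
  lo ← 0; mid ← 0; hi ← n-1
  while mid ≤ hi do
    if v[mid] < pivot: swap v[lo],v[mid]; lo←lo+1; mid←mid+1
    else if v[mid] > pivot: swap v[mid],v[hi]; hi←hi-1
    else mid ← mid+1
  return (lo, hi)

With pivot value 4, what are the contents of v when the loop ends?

[-7, 1, -5, -1, -13, -10, -4, 3, 4]

lo=0 mid=0 hi=8
-7<4: swap(0,0), lo=1 mid=1 ⇒ [-7, 4, 1, -5, -1, -13, -10, -4, 3]
4=4: mid=2
1<4: swap(1,2), lo=2 mid=3 ⇒ [-7, 1, 4, -5, -1, -13, -10, -4, 3]
-5<4: swap(2,3), lo=3 mid=4 ⇒ [-7, 1, -5, 4, -1, -13, -10, -4, 3]
-1<4: swap(3,4), lo=4 mid=5 ⇒ [-7, 1, -5, -1, 4, -13, -10, -4, 3]
-13<4: swap(4,5), lo=5 mid=6 ⇒ [-7, 1, -5, -1, -13, 4, -10, -4, 3]
-10<4: swap(5,6), lo=6 mid=7 ⇒ [-7, 1, -5, -1, -13, -10, 4, -4, 3]
-4<4: swap(6,7), lo=7 mid=8 ⇒ [-7, 1, -5, -1, -13, -10, -4, 4, 3]
3<4: swap(7,8), lo=8 mid=9 ⇒ [-7, 1, -5, -1, -13, -10, -4, 3, 4]
done. lo=8 hi=8; v=[-7, 1, -5, -1, -13, -10, -4, 3, 4]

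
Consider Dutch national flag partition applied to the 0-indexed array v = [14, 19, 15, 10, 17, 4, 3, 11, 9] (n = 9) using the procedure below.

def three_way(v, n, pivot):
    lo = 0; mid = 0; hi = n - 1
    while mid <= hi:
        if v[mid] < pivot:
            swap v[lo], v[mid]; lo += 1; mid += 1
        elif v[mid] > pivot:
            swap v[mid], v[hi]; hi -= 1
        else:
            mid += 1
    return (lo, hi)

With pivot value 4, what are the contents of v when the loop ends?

[3, 4, 10, 17, 15, 19, 11, 9, 14]

pivot = 4; lo=0, mid=0, hi=8
v[mid]=14>4: swap v[0],v[8]; hi=7 → [9, 19, 15, 10, 17, 4, 3, 11, 14]
v[mid]=9>4: swap v[0],v[7]; hi=6 → [11, 19, 15, 10, 17, 4, 3, 9, 14]
v[mid]=11>4: swap v[0],v[6]; hi=5 → [3, 19, 15, 10, 17, 4, 11, 9, 14]
v[mid]=3<4: swap v[0],v[0]; lo=1,mid=1 → [3, 19, 15, 10, 17, 4, 11, 9, 14]
v[mid]=19>4: swap v[1],v[5]; hi=4 → [3, 4, 15, 10, 17, 19, 11, 9, 14]
v[mid]=4=4: mid=2
v[mid]=15>4: swap v[2],v[4]; hi=3 → [3, 4, 17, 10, 15, 19, 11, 9, 14]
v[mid]=17>4: swap v[2],v[3]; hi=2 → [3, 4, 10, 17, 15, 19, 11, 9, 14]
v[mid]=10>4: swap v[2],v[2]; hi=1 → [3, 4, 10, 17, 15, 19, 11, 9, 14]
end: lo=1, hi=1; v = [3, 4, 10, 17, 15, 19, 11, 9, 14]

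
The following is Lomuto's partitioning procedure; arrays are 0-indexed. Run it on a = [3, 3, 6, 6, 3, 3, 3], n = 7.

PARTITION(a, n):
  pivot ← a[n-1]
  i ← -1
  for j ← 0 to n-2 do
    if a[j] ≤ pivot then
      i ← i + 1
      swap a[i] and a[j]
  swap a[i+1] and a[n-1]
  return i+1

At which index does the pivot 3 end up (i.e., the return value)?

4

pivot = a[6] = 3; i = -1
j=0: a[0]=3 ≤ 3 → i=0, swap a[0],a[0] (no change) → [3, 3, 6, 6, 3, 3, 3]
j=1: a[1]=3 ≤ 3 → i=1, swap a[1],a[1] (no change) → [3, 3, 6, 6, 3, 3, 3]
j=2: a[2]=6 > 3 → no swap
j=3: a[3]=6 > 3 → no swap
j=4: a[4]=3 ≤ 3 → i=2, swap a[2],a[4] → [3, 3, 3, 6, 6, 3, 3]
j=5: a[5]=3 ≤ 3 → i=3, swap a[3],a[5] → [3, 3, 3, 3, 6, 6, 3]
final swap a[4],a[6] → [3, 3, 3, 3, 3, 6, 6]; return 4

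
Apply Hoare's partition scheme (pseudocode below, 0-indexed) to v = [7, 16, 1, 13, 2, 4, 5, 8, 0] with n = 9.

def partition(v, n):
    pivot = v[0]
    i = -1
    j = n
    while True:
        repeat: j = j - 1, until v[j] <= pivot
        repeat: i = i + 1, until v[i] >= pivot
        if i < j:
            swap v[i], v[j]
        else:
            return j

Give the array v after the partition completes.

[0, 5, 1, 4, 2, 13, 16, 8, 7]

pivot=7
j stops at 8 (0), i stops at 0 (7); swap ⇒ [0, 16, 1, 13, 2, 4, 5, 8, 7]
j stops at 6 (5), i stops at 1 (16); swap ⇒ [0, 5, 1, 13, 2, 4, 16, 8, 7]
j stops at 5 (4), i stops at 3 (13); swap ⇒ [0, 5, 1, 4, 2, 13, 16, 8, 7]
j stops at 4, i stops at 5; i≥j ⇒ return 4. v=[0, 5, 1, 4, 2, 13, 16, 8, 7]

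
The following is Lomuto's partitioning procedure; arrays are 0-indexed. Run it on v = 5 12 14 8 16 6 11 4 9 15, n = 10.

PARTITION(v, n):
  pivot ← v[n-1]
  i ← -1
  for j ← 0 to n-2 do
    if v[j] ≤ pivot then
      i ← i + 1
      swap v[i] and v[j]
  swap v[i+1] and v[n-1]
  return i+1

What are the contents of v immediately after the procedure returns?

5 12 14 8 6 11 4 9 15 16

pivot=15, i=-1
j=0: 5≤15, i=0, swap(0,0) ⇒ 5 12 14 8 16 6 11 4 9 15
j=1: 12≤15, i=1, swap(1,1) ⇒ 5 12 14 8 16 6 11 4 9 15
j=2: 14≤15, i=2, swap(2,2) ⇒ 5 12 14 8 16 6 11 4 9 15
j=3: 8≤15, i=3, swap(3,3) ⇒ 5 12 14 8 16 6 11 4 9 15
j=4: 16>15, skip
j=5: 6≤15, i=4, swap(4,5) ⇒ 5 12 14 8 6 16 11 4 9 15
j=6: 11≤15, i=5, swap(5,6) ⇒ 5 12 14 8 6 11 16 4 9 15
j=7: 4≤15, i=6, swap(6,7) ⇒ 5 12 14 8 6 11 4 16 9 15
j=8: 9≤15, i=7, swap(7,8) ⇒ 5 12 14 8 6 11 4 9 16 15
swap(8,9) ⇒ 5 12 14 8 6 11 4 9 15 16; return 8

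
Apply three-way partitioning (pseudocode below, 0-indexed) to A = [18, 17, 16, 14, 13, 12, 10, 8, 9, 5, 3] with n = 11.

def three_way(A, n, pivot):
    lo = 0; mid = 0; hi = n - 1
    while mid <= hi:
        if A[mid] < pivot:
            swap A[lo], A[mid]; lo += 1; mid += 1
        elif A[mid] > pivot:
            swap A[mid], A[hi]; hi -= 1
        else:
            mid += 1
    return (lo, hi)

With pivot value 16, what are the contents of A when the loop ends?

[3, 5, 14, 13, 12, 10, 8, 9, 16, 17, 18]

pivot = 16; lo=0, mid=0, hi=10
A[mid]=18>16: swap A[0],A[10]; hi=9 → [3, 17, 16, 14, 13, 12, 10, 8, 9, 5, 18]
A[mid]=3<16: swap A[0],A[0]; lo=1,mid=1 → [3, 17, 16, 14, 13, 12, 10, 8, 9, 5, 18]
A[mid]=17>16: swap A[1],A[9]; hi=8 → [3, 5, 16, 14, 13, 12, 10, 8, 9, 17, 18]
A[mid]=5<16: swap A[1],A[1]; lo=2,mid=2 → [3, 5, 16, 14, 13, 12, 10, 8, 9, 17, 18]
A[mid]=16=16: mid=3
A[mid]=14<16: swap A[2],A[3]; lo=3,mid=4 → [3, 5, 14, 16, 13, 12, 10, 8, 9, 17, 18]
A[mid]=13<16: swap A[3],A[4]; lo=4,mid=5 → [3, 5, 14, 13, 16, 12, 10, 8, 9, 17, 18]
A[mid]=12<16: swap A[4],A[5]; lo=5,mid=6 → [3, 5, 14, 13, 12, 16, 10, 8, 9, 17, 18]
A[mid]=10<16: swap A[5],A[6]; lo=6,mid=7 → [3, 5, 14, 13, 12, 10, 16, 8, 9, 17, 18]
A[mid]=8<16: swap A[6],A[7]; lo=7,mid=8 → [3, 5, 14, 13, 12, 10, 8, 16, 9, 17, 18]
A[mid]=9<16: swap A[7],A[8]; lo=8,mid=9 → [3, 5, 14, 13, 12, 10, 8, 9, 16, 17, 18]
end: lo=8, hi=8; A = [3, 5, 14, 13, 12, 10, 8, 9, 16, 17, 18]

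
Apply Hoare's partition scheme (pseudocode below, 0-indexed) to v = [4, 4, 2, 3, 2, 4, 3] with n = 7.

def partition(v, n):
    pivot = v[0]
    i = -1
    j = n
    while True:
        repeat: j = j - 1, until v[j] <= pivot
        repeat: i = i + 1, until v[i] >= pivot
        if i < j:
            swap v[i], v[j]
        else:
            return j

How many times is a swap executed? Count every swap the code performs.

pivot=4
j stops at 6 (3), i stops at 0 (4); swap ⇒ [3, 4, 2, 3, 2, 4, 4]
j stops at 5 (4), i stops at 1 (4); swap ⇒ [3, 4, 2, 3, 2, 4, 4]
j stops at 4, i stops at 5; i≥j ⇒ return 4. v=[3, 4, 2, 3, 2, 4, 4]

2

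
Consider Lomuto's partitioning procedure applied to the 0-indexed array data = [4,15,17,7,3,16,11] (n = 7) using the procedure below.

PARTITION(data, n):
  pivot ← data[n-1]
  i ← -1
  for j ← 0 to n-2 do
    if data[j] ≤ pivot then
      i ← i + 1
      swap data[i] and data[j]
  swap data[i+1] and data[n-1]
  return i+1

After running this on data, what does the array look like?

pivot = data[6] = 11; i = -1
j=0: data[0]=4 ≤ 11 → i=0, swap data[0],data[0] (no change) → [4,15,17,7,3,16,11]
j=1: data[1]=15 > 11 → no swap
j=2: data[2]=17 > 11 → no swap
j=3: data[3]=7 ≤ 11 → i=1, swap data[1],data[3] → [4,7,17,15,3,16,11]
j=4: data[4]=3 ≤ 11 → i=2, swap data[2],data[4] → [4,7,3,15,17,16,11]
j=5: data[5]=16 > 11 → no swap
final swap data[3],data[6] → [4,7,3,11,17,16,15]; return 3

[4,7,3,11,17,16,15]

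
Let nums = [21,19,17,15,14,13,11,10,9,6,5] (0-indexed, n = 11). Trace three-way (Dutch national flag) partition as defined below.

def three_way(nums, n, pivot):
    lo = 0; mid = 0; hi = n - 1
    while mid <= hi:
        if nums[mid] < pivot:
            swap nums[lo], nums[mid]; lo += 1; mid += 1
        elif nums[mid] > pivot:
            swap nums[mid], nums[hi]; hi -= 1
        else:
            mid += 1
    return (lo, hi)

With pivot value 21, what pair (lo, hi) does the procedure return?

(10, 10)

pivot = 21; lo=0, mid=0, hi=10
nums[mid]=21=21: mid=1
nums[mid]=19<21: swap nums[0],nums[1]; lo=1,mid=2 → [19,21,17,15,14,13,11,10,9,6,5]
nums[mid]=17<21: swap nums[1],nums[2]; lo=2,mid=3 → [19,17,21,15,14,13,11,10,9,6,5]
nums[mid]=15<21: swap nums[2],nums[3]; lo=3,mid=4 → [19,17,15,21,14,13,11,10,9,6,5]
nums[mid]=14<21: swap nums[3],nums[4]; lo=4,mid=5 → [19,17,15,14,21,13,11,10,9,6,5]
nums[mid]=13<21: swap nums[4],nums[5]; lo=5,mid=6 → [19,17,15,14,13,21,11,10,9,6,5]
nums[mid]=11<21: swap nums[5],nums[6]; lo=6,mid=7 → [19,17,15,14,13,11,21,10,9,6,5]
nums[mid]=10<21: swap nums[6],nums[7]; lo=7,mid=8 → [19,17,15,14,13,11,10,21,9,6,5]
nums[mid]=9<21: swap nums[7],nums[8]; lo=8,mid=9 → [19,17,15,14,13,11,10,9,21,6,5]
nums[mid]=6<21: swap nums[8],nums[9]; lo=9,mid=10 → [19,17,15,14,13,11,10,9,6,21,5]
nums[mid]=5<21: swap nums[9],nums[10]; lo=10,mid=11 → [19,17,15,14,13,11,10,9,6,5,21]
end: lo=10, hi=10; nums = [19,17,15,14,13,11,10,9,6,5,21]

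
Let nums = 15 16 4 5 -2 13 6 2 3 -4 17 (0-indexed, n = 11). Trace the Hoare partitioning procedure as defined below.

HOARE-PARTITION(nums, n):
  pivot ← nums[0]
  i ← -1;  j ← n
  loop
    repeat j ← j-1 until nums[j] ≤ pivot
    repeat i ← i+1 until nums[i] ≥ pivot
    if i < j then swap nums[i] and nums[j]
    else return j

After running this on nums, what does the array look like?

-4 3 4 5 -2 13 6 2 16 15 17

pivot = nums[0] = 15; i = -1, j = 11
j→9 (nums[9]=-4≤15), i→0 (nums[0]=15≥15); i<j, swap → -4 16 4 5 -2 13 6 2 3 15 17
j→8 (nums[8]=3≤15), i→1 (nums[1]=16≥15); i<j, swap → -4 3 4 5 -2 13 6 2 16 15 17
j→7, i→8; i≥j, return j=7. nums = -4 3 4 5 -2 13 6 2 16 15 17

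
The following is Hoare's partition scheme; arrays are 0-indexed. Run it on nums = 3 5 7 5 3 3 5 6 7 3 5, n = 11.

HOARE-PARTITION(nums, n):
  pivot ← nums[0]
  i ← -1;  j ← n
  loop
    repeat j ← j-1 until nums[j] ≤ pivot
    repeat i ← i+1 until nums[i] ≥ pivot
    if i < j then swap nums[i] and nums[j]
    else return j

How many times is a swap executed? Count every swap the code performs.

pivot = nums[0] = 3; i = -1, j = 11
j→9 (nums[9]=3≤3), i→0 (nums[0]=3≥3); i<j, swap → 3 5 7 5 3 3 5 6 7 3 5
j→5 (nums[5]=3≤3), i→1 (nums[1]=5≥3); i<j, swap → 3 3 7 5 3 5 5 6 7 3 5
j→4 (nums[4]=3≤3), i→2 (nums[2]=7≥3); i<j, swap → 3 3 3 5 7 5 5 6 7 3 5
j→2, i→3; i≥j, return j=2. nums = 3 3 3 5 7 5 5 6 7 3 5

3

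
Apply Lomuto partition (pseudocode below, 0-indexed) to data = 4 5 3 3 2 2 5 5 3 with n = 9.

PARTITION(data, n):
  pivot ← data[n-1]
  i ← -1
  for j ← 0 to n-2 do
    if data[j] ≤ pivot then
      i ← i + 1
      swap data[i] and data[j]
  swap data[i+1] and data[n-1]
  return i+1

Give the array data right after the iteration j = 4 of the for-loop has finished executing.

3 3 2 5 4 2 5 5 3

pivot = data[8] = 3; i = -1
j=0: data[0]=4 > 3 → no swap
j=1: data[1]=5 > 3 → no swap
j=2: data[2]=3 ≤ 3 → i=0, swap data[0],data[2] → 3 5 4 3 2 2 5 5 3
j=3: data[3]=3 ≤ 3 → i=1, swap data[1],data[3] → 3 3 4 5 2 2 5 5 3
j=4: data[4]=2 ≤ 3 → i=2, swap data[2],data[4] → 3 3 2 5 4 2 5 5 3
(after j=4) data = 3 3 2 5 4 2 5 5 3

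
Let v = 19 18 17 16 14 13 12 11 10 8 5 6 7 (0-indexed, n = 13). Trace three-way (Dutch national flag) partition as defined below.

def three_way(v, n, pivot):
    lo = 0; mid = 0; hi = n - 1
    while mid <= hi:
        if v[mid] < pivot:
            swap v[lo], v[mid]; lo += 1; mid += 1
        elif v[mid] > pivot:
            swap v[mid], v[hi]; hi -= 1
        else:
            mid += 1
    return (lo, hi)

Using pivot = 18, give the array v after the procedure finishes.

7 17 16 14 13 12 11 10 8 5 6 18 19

lo=0 mid=0 hi=12
19>18: swap(0,12), hi=11 ⇒ 7 18 17 16 14 13 12 11 10 8 5 6 19
7<18: swap(0,0), lo=1 mid=1 ⇒ 7 18 17 16 14 13 12 11 10 8 5 6 19
18=18: mid=2
17<18: swap(1,2), lo=2 mid=3 ⇒ 7 17 18 16 14 13 12 11 10 8 5 6 19
16<18: swap(2,3), lo=3 mid=4 ⇒ 7 17 16 18 14 13 12 11 10 8 5 6 19
14<18: swap(3,4), lo=4 mid=5 ⇒ 7 17 16 14 18 13 12 11 10 8 5 6 19
13<18: swap(4,5), lo=5 mid=6 ⇒ 7 17 16 14 13 18 12 11 10 8 5 6 19
12<18: swap(5,6), lo=6 mid=7 ⇒ 7 17 16 14 13 12 18 11 10 8 5 6 19
11<18: swap(6,7), lo=7 mid=8 ⇒ 7 17 16 14 13 12 11 18 10 8 5 6 19
10<18: swap(7,8), lo=8 mid=9 ⇒ 7 17 16 14 13 12 11 10 18 8 5 6 19
8<18: swap(8,9), lo=9 mid=10 ⇒ 7 17 16 14 13 12 11 10 8 18 5 6 19
5<18: swap(9,10), lo=10 mid=11 ⇒ 7 17 16 14 13 12 11 10 8 5 18 6 19
6<18: swap(10,11), lo=11 mid=12 ⇒ 7 17 16 14 13 12 11 10 8 5 6 18 19
done. lo=11 hi=11; v=7 17 16 14 13 12 11 10 8 5 6 18 19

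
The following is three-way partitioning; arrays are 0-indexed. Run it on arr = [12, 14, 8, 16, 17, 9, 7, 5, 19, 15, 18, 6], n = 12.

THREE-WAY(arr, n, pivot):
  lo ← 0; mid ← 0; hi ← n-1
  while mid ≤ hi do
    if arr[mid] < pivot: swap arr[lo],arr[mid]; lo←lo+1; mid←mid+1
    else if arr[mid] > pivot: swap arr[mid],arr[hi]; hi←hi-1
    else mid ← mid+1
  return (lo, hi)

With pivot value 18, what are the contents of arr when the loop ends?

[12, 14, 8, 16, 17, 9, 7, 5, 6, 15, 18, 19]

lo=0 mid=0 hi=11
12<18: swap(0,0), lo=1 mid=1 ⇒ [12, 14, 8, 16, 17, 9, 7, 5, 19, 15, 18, 6]
14<18: swap(1,1), lo=2 mid=2 ⇒ [12, 14, 8, 16, 17, 9, 7, 5, 19, 15, 18, 6]
8<18: swap(2,2), lo=3 mid=3 ⇒ [12, 14, 8, 16, 17, 9, 7, 5, 19, 15, 18, 6]
16<18: swap(3,3), lo=4 mid=4 ⇒ [12, 14, 8, 16, 17, 9, 7, 5, 19, 15, 18, 6]
17<18: swap(4,4), lo=5 mid=5 ⇒ [12, 14, 8, 16, 17, 9, 7, 5, 19, 15, 18, 6]
9<18: swap(5,5), lo=6 mid=6 ⇒ [12, 14, 8, 16, 17, 9, 7, 5, 19, 15, 18, 6]
7<18: swap(6,6), lo=7 mid=7 ⇒ [12, 14, 8, 16, 17, 9, 7, 5, 19, 15, 18, 6]
5<18: swap(7,7), lo=8 mid=8 ⇒ [12, 14, 8, 16, 17, 9, 7, 5, 19, 15, 18, 6]
19>18: swap(8,11), hi=10 ⇒ [12, 14, 8, 16, 17, 9, 7, 5, 6, 15, 18, 19]
6<18: swap(8,8), lo=9 mid=9 ⇒ [12, 14, 8, 16, 17, 9, 7, 5, 6, 15, 18, 19]
15<18: swap(9,9), lo=10 mid=10 ⇒ [12, 14, 8, 16, 17, 9, 7, 5, 6, 15, 18, 19]
18=18: mid=11
done. lo=10 hi=10; arr=[12, 14, 8, 16, 17, 9, 7, 5, 6, 15, 18, 19]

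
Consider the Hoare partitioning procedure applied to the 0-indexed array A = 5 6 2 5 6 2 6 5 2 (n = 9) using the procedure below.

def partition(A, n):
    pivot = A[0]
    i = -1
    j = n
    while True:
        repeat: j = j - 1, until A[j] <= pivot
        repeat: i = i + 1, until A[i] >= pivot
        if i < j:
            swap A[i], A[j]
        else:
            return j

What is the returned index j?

pivot=5
j stops at 8 (2), i stops at 0 (5); swap ⇒ 2 6 2 5 6 2 6 5 5
j stops at 7 (5), i stops at 1 (6); swap ⇒ 2 5 2 5 6 2 6 6 5
j stops at 5 (2), i stops at 3 (5); swap ⇒ 2 5 2 2 6 5 6 6 5
j stops at 3, i stops at 4; i≥j ⇒ return 3. A=2 5 2 2 6 5 6 6 5

3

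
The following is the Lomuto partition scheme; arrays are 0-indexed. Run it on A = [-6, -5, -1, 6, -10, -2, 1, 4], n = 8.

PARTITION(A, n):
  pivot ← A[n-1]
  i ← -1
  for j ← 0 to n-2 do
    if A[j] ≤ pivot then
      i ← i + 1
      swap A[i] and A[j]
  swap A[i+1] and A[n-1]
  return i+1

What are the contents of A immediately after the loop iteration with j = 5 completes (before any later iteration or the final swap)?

pivot=4, i=-1
j=0: -6≤4, i=0, swap(0,0) ⇒ [-6, -5, -1, 6, -10, -2, 1, 4]
j=1: -5≤4, i=1, swap(1,1) ⇒ [-6, -5, -1, 6, -10, -2, 1, 4]
j=2: -1≤4, i=2, swap(2,2) ⇒ [-6, -5, -1, 6, -10, -2, 1, 4]
j=3: 6>4, skip
j=4: -10≤4, i=3, swap(3,4) ⇒ [-6, -5, -1, -10, 6, -2, 1, 4]
j=5: -2≤4, i=4, swap(4,5) ⇒ [-6, -5, -1, -10, -2, 6, 1, 4]
(after j=5) A = [-6, -5, -1, -10, -2, 6, 1, 4]

[-6, -5, -1, -10, -2, 6, 1, 4]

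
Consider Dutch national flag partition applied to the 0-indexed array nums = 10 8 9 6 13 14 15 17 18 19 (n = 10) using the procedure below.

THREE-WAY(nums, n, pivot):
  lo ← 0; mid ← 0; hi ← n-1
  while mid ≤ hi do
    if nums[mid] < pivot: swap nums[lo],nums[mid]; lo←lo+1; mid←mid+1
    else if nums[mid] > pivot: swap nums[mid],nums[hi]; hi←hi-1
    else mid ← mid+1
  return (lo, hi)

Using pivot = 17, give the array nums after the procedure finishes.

10 8 9 6 13 14 15 17 19 18

lo=0 mid=0 hi=9
10<17: swap(0,0), lo=1 mid=1 ⇒ 10 8 9 6 13 14 15 17 18 19
8<17: swap(1,1), lo=2 mid=2 ⇒ 10 8 9 6 13 14 15 17 18 19
9<17: swap(2,2), lo=3 mid=3 ⇒ 10 8 9 6 13 14 15 17 18 19
6<17: swap(3,3), lo=4 mid=4 ⇒ 10 8 9 6 13 14 15 17 18 19
13<17: swap(4,4), lo=5 mid=5 ⇒ 10 8 9 6 13 14 15 17 18 19
14<17: swap(5,5), lo=6 mid=6 ⇒ 10 8 9 6 13 14 15 17 18 19
15<17: swap(6,6), lo=7 mid=7 ⇒ 10 8 9 6 13 14 15 17 18 19
17=17: mid=8
18>17: swap(8,9), hi=8 ⇒ 10 8 9 6 13 14 15 17 19 18
19>17: swap(8,8), hi=7 ⇒ 10 8 9 6 13 14 15 17 19 18
done. lo=7 hi=7; nums=10 8 9 6 13 14 15 17 19 18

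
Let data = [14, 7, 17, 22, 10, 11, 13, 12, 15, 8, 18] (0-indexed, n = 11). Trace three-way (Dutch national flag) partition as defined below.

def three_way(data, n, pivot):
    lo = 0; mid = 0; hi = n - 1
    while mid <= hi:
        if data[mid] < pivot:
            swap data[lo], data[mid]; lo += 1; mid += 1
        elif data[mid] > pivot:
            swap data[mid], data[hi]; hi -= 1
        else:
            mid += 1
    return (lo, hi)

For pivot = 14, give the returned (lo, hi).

lo=0 mid=0 hi=10
14=14: mid=1
7<14: swap(0,1), lo=1 mid=2 ⇒ [7, 14, 17, 22, 10, 11, 13, 12, 15, 8, 18]
17>14: swap(2,10), hi=9 ⇒ [7, 14, 18, 22, 10, 11, 13, 12, 15, 8, 17]
18>14: swap(2,9), hi=8 ⇒ [7, 14, 8, 22, 10, 11, 13, 12, 15, 18, 17]
8<14: swap(1,2), lo=2 mid=3 ⇒ [7, 8, 14, 22, 10, 11, 13, 12, 15, 18, 17]
22>14: swap(3,8), hi=7 ⇒ [7, 8, 14, 15, 10, 11, 13, 12, 22, 18, 17]
15>14: swap(3,7), hi=6 ⇒ [7, 8, 14, 12, 10, 11, 13, 15, 22, 18, 17]
12<14: swap(2,3), lo=3 mid=4 ⇒ [7, 8, 12, 14, 10, 11, 13, 15, 22, 18, 17]
10<14: swap(3,4), lo=4 mid=5 ⇒ [7, 8, 12, 10, 14, 11, 13, 15, 22, 18, 17]
11<14: swap(4,5), lo=5 mid=6 ⇒ [7, 8, 12, 10, 11, 14, 13, 15, 22, 18, 17]
13<14: swap(5,6), lo=6 mid=7 ⇒ [7, 8, 12, 10, 11, 13, 14, 15, 22, 18, 17]
done. lo=6 hi=6; data=[7, 8, 12, 10, 11, 13, 14, 15, 22, 18, 17]

(6, 6)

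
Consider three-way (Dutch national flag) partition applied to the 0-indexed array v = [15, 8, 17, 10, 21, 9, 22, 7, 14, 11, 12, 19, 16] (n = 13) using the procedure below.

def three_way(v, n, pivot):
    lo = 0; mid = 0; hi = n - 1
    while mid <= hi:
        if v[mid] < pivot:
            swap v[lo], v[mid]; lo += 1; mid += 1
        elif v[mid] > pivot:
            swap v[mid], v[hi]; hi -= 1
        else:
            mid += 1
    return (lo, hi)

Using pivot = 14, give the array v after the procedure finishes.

[12, 8, 11, 10, 9, 7, 14, 22, 21, 17, 19, 16, 15]

pivot = 14; lo=0, mid=0, hi=12
v[mid]=15>14: swap v[0],v[12]; hi=11 → [16, 8, 17, 10, 21, 9, 22, 7, 14, 11, 12, 19, 15]
v[mid]=16>14: swap v[0],v[11]; hi=10 → [19, 8, 17, 10, 21, 9, 22, 7, 14, 11, 12, 16, 15]
v[mid]=19>14: swap v[0],v[10]; hi=9 → [12, 8, 17, 10, 21, 9, 22, 7, 14, 11, 19, 16, 15]
v[mid]=12<14: swap v[0],v[0]; lo=1,mid=1 → [12, 8, 17, 10, 21, 9, 22, 7, 14, 11, 19, 16, 15]
v[mid]=8<14: swap v[1],v[1]; lo=2,mid=2 → [12, 8, 17, 10, 21, 9, 22, 7, 14, 11, 19, 16, 15]
v[mid]=17>14: swap v[2],v[9]; hi=8 → [12, 8, 11, 10, 21, 9, 22, 7, 14, 17, 19, 16, 15]
v[mid]=11<14: swap v[2],v[2]; lo=3,mid=3 → [12, 8, 11, 10, 21, 9, 22, 7, 14, 17, 19, 16, 15]
v[mid]=10<14: swap v[3],v[3]; lo=4,mid=4 → [12, 8, 11, 10, 21, 9, 22, 7, 14, 17, 19, 16, 15]
v[mid]=21>14: swap v[4],v[8]; hi=7 → [12, 8, 11, 10, 14, 9, 22, 7, 21, 17, 19, 16, 15]
v[mid]=14=14: mid=5
v[mid]=9<14: swap v[4],v[5]; lo=5,mid=6 → [12, 8, 11, 10, 9, 14, 22, 7, 21, 17, 19, 16, 15]
v[mid]=22>14: swap v[6],v[7]; hi=6 → [12, 8, 11, 10, 9, 14, 7, 22, 21, 17, 19, 16, 15]
v[mid]=7<14: swap v[5],v[6]; lo=6,mid=7 → [12, 8, 11, 10, 9, 7, 14, 22, 21, 17, 19, 16, 15]
end: lo=6, hi=6; v = [12, 8, 11, 10, 9, 7, 14, 22, 21, 17, 19, 16, 15]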